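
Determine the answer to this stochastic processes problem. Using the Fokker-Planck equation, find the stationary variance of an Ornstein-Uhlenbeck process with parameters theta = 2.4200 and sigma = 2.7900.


Stationary variance = sigma^2 / (2*theta)
= 2.7900^2 / (2*2.4200)
= 7.7841 / 4.8400
= 1.6083

1.6083


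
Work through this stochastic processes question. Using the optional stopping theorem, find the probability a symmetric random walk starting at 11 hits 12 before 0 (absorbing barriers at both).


By optional stopping theorem: E(M at tau) = M(0) = 11
P(hit 12)*12 + P(hit 0)*0 = 11
P(hit 12) = (11 - 0)/(12 - 0) = 11/12 = 0.9167

0.9167


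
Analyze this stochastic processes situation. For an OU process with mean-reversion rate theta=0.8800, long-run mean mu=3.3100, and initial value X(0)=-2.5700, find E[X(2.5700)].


E[X(t)] = mu + (X(0) - mu)*exp(-theta*t)
= 3.3100 + (-2.5700 - 3.3100)*exp(-0.8800*2.5700)
= 3.3100 + -5.8800 * 0.1042
= 2.6974

2.6974


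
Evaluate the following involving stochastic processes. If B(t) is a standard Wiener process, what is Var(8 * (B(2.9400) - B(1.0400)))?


Var(alpha*(B(t)-B(s))) = alpha^2 * (t-s)
= 8^2 * (2.9400 - 1.0400)
= 64 * 1.9000
= 121.6000

121.6000


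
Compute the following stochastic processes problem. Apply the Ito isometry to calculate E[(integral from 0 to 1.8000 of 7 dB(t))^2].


By Ito isometry: E[(int f dB)^2] = int f^2 dt
= 7^2 * 1.8000
= 49 * 1.8000 = 88.2000

88.2000


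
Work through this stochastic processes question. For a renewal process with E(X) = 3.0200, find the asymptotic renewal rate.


Long-run renewal rate = 1/E(X)
= 1/3.0200
= 0.3311

0.3311


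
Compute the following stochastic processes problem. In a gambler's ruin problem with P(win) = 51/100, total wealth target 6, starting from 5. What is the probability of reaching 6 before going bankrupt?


Gambler's ruin formula:
r = q/p = 0.4900/0.5100 = 0.9608
P(win) = (1 - r^i)/(1 - r^N)
= (1 - 0.9608^5)/(1 - 0.9608^6)
= 0.8495

0.8495


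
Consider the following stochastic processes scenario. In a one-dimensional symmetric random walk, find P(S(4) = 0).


P(S(4) = 0) = C(4,2) / 4^2
= 6 / 16
= 0.3750

0.3750


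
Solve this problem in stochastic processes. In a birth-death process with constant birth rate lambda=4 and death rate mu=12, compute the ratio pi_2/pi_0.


For birth-death process, pi_n/pi_0 = (lambda/mu)^n
= (4/12)^2
= 0.1111

0.1111


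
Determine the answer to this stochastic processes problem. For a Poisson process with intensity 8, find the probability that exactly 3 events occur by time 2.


P(N(t)=k) = (lambda*t)^k * exp(-lambda*t) / k!
lambda*t = 16
= 16^3 * exp(-16) / 3!
= 4096 * 1.1254e-07 / 6
= 7.6824e-05

7.6824e-05


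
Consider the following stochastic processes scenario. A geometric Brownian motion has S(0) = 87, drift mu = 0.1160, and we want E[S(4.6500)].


E[S(t)] = S(0) * exp(mu * t)
= 87 * exp(0.1160 * 4.6500)
= 87 * 1.7150
= 149.2030

149.2030


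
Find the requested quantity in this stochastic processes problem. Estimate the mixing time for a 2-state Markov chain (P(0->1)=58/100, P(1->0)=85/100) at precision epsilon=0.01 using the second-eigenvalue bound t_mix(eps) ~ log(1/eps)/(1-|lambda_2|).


lambda_2 = |1 - p01 - p10| = |1 - 0.5800 - 0.8500| = 0.4300
t_mix ~ log(1/eps)/(1 - |lambda_2|)
= log(100)/(1 - 0.4300) = 4.6052/0.5700
= 8.0792

8.0792


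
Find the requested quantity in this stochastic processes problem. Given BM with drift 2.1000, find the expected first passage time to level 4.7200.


Expected first passage time = a/mu
= 4.7200/2.1000
= 2.2476

2.2476


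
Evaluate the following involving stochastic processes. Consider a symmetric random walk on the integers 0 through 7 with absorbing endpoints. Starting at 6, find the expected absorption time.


For symmetric RW on 0,...,N with absorbing barriers, E(i) = i*(N-i)
E(6) = 6 * 1 = 6

6


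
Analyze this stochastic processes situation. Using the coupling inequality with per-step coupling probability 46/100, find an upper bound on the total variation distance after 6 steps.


TV distance bound <= (1-delta)^n
= (1 - 0.4600)^6
= 0.5400^6
= 0.0248

0.0248


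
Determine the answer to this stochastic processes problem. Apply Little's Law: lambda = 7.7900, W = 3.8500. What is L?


Little's Law: L = lambda * W
= 7.7900 * 3.8500
= 29.9915

29.9915


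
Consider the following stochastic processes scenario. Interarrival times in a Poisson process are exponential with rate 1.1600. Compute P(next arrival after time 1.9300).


P(X > t) = exp(-lambda * t)
= exp(-1.1600 * 1.9300)
= exp(-2.2388) = 0.1066

0.1066


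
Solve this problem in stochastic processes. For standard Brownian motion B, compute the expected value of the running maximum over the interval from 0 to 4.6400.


E(max B(s)) = sqrt(2t/pi)
= sqrt(2*4.6400/pi)
= sqrt(2.9539)
= 1.7187

1.7187


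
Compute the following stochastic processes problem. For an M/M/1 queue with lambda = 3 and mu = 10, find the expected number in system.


rho = 3/10 = 0.3000
L = rho/(1-rho)
= 0.3000/0.7000
= 0.4286

0.4286


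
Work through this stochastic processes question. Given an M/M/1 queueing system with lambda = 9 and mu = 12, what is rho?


rho = lambda/mu
= 9/12
= 0.7500

0.7500


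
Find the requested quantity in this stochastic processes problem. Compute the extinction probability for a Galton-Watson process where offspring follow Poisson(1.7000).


Since mu = 1.7000 > 1, extinction prob q < 1.
Solve s = exp(mu*(s-1)) iteratively.
q = 0.3088

0.3088


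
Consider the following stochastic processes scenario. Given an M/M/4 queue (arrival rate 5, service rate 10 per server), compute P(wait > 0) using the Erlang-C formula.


a = lambda/mu = 0.5000
rho = a/c = 0.1250
Erlang-C formula applied:
C(c,a) = 0.0018

0.0018


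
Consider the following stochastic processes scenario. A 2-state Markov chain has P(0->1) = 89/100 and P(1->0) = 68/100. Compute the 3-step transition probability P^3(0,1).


Computing P^3 by matrix multiplication.
P = [[0.1100, 0.8900], [0.6800, 0.3200]]
After raising P to the power 3:
P^3(0,1) = 0.6719

0.6719


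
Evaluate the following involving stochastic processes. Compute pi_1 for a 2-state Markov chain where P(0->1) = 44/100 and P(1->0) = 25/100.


Stationary distribution: pi_0 = p10/(p01+p10), pi_1 = p01/(p01+p10)
p01 = 0.4400, p10 = 0.2500
pi_1 = 0.6377

0.6377


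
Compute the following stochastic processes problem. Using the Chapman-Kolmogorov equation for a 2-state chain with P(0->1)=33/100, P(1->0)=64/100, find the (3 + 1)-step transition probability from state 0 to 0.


P^4 = P^3 * P^1
Computing via matrix multiplication of the transition matrix.
Entry (0,0) of P^4 = 0.6598

0.6598


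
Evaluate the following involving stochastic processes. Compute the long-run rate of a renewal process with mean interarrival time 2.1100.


Long-run renewal rate = 1/E(X)
= 1/2.1100
= 0.4739

0.4739


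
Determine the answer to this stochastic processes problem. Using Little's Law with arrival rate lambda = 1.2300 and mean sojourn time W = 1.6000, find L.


Little's Law: L = lambda * W
= 1.2300 * 1.6000
= 1.9680

1.9680


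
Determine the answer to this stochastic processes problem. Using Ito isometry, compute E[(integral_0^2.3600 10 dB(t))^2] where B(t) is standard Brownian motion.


By Ito isometry: E[(int f dB)^2] = int f^2 dt
= 10^2 * 2.3600
= 100 * 2.3600 = 236.0000

236.0000


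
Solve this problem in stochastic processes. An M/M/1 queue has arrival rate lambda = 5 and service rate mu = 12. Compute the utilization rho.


rho = lambda/mu
= 5/12
= 0.4167

0.4167


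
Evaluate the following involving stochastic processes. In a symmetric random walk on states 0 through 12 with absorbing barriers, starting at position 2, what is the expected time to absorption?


For symmetric RW on 0,...,N with absorbing barriers, E(i) = i*(N-i)
E(2) = 2 * 10 = 20

20


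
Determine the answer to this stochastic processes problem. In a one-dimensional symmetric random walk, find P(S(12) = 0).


P(S(12) = 0) = C(12,6) / 4^6
= 924 / 4096
= 0.2256

0.2256


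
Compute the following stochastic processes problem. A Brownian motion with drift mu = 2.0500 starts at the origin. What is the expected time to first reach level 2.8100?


Expected first passage time = a/mu
= 2.8100/2.0500
= 1.3707

1.3707


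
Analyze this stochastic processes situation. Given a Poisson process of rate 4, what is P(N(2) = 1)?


P(N(t)=k) = (lambda*t)^k * exp(-lambda*t) / k!
lambda*t = 8
= 8^1 * exp(-8) / 1!
= 8 * 3.3546e-04 / 1
= 0.0027

0.0027


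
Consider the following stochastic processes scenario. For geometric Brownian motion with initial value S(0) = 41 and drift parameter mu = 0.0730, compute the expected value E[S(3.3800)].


E[S(t)] = S(0) * exp(mu * t)
= 41 * exp(0.0730 * 3.3800)
= 41 * 1.2798
= 52.4737

52.4737


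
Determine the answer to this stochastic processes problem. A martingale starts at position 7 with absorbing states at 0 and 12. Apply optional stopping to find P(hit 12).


By optional stopping theorem: E(M at tau) = M(0) = 7
P(hit 12)*12 + P(hit 0)*0 = 7
P(hit 12) = (7 - 0)/(12 - 0) = 7/12 = 0.5833

0.5833


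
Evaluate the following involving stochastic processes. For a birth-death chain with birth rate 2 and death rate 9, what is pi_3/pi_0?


For birth-death process, pi_n/pi_0 = (lambda/mu)^n
= (2/9)^3
= 0.0110

0.0110


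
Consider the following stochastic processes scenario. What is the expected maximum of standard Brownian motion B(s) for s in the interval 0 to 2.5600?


E(max B(s)) = sqrt(2t/pi)
= sqrt(2*2.5600/pi)
= sqrt(1.6297)
= 1.2766

1.2766


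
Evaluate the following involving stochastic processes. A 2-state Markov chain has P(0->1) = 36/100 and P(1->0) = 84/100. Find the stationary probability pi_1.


Stationary distribution: pi_0 = p10/(p01+p10), pi_1 = p01/(p01+p10)
p01 = 0.3600, p10 = 0.8400
pi_1 = 0.3000

0.3000


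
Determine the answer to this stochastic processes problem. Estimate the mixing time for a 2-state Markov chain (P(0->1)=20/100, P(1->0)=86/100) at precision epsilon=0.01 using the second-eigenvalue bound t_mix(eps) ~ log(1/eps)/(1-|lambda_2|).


lambda_2 = |1 - p01 - p10| = |1 - 0.2000 - 0.8600| = 0.0600
t_mix ~ log(1/eps)/(1 - |lambda_2|)
= log(100)/(1 - 0.0600) = 4.6052/0.9400
= 4.8991

4.8991


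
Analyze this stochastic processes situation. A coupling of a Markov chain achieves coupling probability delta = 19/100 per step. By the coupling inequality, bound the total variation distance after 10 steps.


TV distance bound <= (1-delta)^n
= (1 - 0.1900)^10
= 0.8100^10
= 0.1216

0.1216


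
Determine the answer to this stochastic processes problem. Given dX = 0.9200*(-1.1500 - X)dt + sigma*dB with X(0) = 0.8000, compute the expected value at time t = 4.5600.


E[X(t)] = mu + (X(0) - mu)*exp(-theta*t)
= -1.1500 + (0.8000 - -1.1500)*exp(-0.9200*4.5600)
= -1.1500 + 1.9500 * 0.0151
= -1.1206

-1.1206


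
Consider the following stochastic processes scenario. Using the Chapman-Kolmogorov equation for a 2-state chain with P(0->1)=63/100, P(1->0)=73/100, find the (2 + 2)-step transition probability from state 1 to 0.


P^4 = P^2 * P^2
Computing via matrix multiplication of the transition matrix.
Entry (1,0) of P^4 = 0.5277

0.5277


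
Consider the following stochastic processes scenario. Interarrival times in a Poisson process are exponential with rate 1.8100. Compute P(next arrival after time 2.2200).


P(X > t) = exp(-lambda * t)
= exp(-1.8100 * 2.2200)
= exp(-4.0182) = 0.0180

0.0180


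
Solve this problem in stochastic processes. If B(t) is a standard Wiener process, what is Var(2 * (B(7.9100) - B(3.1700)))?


Var(alpha*(B(t)-B(s))) = alpha^2 * (t-s)
= 2^2 * (7.9100 - 3.1700)
= 4 * 4.7400
= 18.9600

18.9600


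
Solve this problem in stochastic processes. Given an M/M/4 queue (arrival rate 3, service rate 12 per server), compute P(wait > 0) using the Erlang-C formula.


a = lambda/mu = 0.2500
rho = a/c = 0.0625
Erlang-C formula applied:
C(c,a) = 1.3521e-04

1.3521e-04


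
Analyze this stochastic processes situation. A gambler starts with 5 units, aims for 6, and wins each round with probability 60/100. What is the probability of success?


Gambler's ruin formula:
r = q/p = 0.4000/0.6000 = 0.6667
P(win) = (1 - r^i)/(1 - r^N)
= (1 - 0.6667^5)/(1 - 0.6667^6)
= 0.9519

0.9519


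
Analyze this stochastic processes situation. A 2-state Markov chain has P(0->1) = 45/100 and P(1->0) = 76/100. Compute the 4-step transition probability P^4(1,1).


Computing P^4 by matrix multiplication.
P = [[0.5500, 0.4500], [0.7600, 0.2400]]
After raising P to the power 4:
P^4(1,1) = 0.3731

0.3731


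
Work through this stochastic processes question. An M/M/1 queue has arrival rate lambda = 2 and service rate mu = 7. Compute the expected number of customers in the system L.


rho = 2/7 = 0.2857
L = rho/(1-rho)
= 0.2857/0.7143
= 0.4000

0.4000


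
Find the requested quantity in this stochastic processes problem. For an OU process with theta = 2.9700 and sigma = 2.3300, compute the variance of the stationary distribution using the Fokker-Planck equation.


Stationary variance = sigma^2 / (2*theta)
= 2.3300^2 / (2*2.9700)
= 5.4289 / 5.9400
= 0.9140

0.9140


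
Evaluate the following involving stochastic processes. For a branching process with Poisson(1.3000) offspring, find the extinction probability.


Since mu = 1.3000 > 1, extinction prob q < 1.
Solve s = exp(mu*(s-1)) iteratively.
q = 0.5770

0.5770


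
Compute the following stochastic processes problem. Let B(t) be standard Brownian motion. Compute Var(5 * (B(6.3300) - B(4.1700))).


Var(alpha*(B(t)-B(s))) = alpha^2 * (t-s)
= 5^2 * (6.3300 - 4.1700)
= 25 * 2.1600
= 54.0000

54.0000


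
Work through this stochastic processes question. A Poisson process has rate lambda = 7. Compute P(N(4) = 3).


P(N(t)=k) = (lambda*t)^k * exp(-lambda*t) / k!
lambda*t = 28
= 28^3 * exp(-28) / 3!
= 21952 * 6.9144e-13 / 6
= 2.5297e-09

2.5297e-09


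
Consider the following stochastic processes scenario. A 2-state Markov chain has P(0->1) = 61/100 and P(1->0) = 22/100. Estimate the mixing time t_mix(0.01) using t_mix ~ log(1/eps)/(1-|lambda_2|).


lambda_2 = |1 - p01 - p10| = |1 - 0.6100 - 0.2200| = 0.1700
t_mix ~ log(1/eps)/(1 - |lambda_2|)
= log(100)/(1 - 0.1700) = 4.6052/0.8300
= 5.5484

5.5484


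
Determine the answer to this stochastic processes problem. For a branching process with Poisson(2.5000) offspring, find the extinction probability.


Since mu = 2.5000 > 1, extinction prob q < 1.
Solve s = exp(mu*(s-1)) iteratively.
q = 0.1074

0.1074


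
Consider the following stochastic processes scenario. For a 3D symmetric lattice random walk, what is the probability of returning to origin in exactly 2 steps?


P(return in 2 steps) = P(reverse first step) = 1/(2d)
= 1/6
= 0.1667

0.1667


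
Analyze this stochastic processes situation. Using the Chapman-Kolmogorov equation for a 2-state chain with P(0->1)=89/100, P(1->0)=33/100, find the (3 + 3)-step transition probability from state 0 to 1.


P^6 = P^3 * P^3
Computing via matrix multiplication of the transition matrix.
Entry (0,1) of P^6 = 0.7294

0.7294


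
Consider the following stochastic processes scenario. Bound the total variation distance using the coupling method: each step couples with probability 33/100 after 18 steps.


TV distance bound <= (1-delta)^n
= (1 - 0.3300)^18
= 0.6700^18
= 7.4020e-04

7.4020e-04


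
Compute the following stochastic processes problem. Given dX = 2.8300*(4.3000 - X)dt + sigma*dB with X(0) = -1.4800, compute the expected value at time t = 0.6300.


E[X(t)] = mu + (X(0) - mu)*exp(-theta*t)
= 4.3000 + (-1.4800 - 4.3000)*exp(-2.8300*0.6300)
= 4.3000 + -5.7800 * 0.1681
= 3.3281

3.3281


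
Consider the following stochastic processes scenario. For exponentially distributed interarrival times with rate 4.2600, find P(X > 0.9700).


P(X > t) = exp(-lambda * t)
= exp(-4.2600 * 0.9700)
= exp(-4.1322) = 0.0160

0.0160


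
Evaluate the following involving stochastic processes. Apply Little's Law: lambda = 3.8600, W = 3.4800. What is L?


Little's Law: L = lambda * W
= 3.8600 * 3.4800
= 13.4328

13.4328


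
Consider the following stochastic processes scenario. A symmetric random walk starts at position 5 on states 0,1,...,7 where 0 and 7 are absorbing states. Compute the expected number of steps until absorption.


For symmetric RW on 0,...,N with absorbing barriers, E(i) = i*(N-i)
E(5) = 5 * 2 = 10

10


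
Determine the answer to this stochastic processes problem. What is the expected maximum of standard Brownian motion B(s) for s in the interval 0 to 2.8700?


E(max B(s)) = sqrt(2t/pi)
= sqrt(2*2.8700/pi)
= sqrt(1.8271)
= 1.3517

1.3517


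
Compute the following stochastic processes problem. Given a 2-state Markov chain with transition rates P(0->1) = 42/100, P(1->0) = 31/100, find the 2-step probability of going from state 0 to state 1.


Computing P^2 by matrix multiplication.
P = [[0.5800, 0.4200], [0.3100, 0.6900]]
After raising P to the power 2:
P^2(0,1) = 0.5334

0.5334


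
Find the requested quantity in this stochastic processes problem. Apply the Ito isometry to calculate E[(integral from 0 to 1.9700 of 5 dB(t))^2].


By Ito isometry: E[(int f dB)^2] = int f^2 dt
= 5^2 * 1.9700
= 25 * 1.9700 = 49.2500

49.2500


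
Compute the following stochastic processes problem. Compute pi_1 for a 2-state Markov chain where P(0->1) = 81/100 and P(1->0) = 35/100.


Stationary distribution: pi_0 = p10/(p01+p10), pi_1 = p01/(p01+p10)
p01 = 0.8100, p10 = 0.3500
pi_1 = 0.6983

0.6983


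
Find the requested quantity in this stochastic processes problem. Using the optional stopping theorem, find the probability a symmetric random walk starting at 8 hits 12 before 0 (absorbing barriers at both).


By optional stopping theorem: E(M at tau) = M(0) = 8
P(hit 12)*12 + P(hit 0)*0 = 8
P(hit 12) = (8 - 0)/(12 - 0) = 2/3 = 0.6667

0.6667


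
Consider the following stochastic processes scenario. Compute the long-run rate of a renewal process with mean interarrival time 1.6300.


Long-run renewal rate = 1/E(X)
= 1/1.6300
= 0.6135

0.6135


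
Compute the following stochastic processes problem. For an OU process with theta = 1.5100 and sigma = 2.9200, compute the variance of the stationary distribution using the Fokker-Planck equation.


Stationary variance = sigma^2 / (2*theta)
= 2.9200^2 / (2*1.5100)
= 8.5264 / 3.0200
= 2.8233

2.8233


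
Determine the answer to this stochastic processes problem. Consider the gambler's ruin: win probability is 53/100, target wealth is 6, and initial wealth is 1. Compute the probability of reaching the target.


Gambler's ruin formula:
r = q/p = 0.4700/0.5300 = 0.8868
P(win) = (1 - r^i)/(1 - r^N)
= (1 - 0.8868^1)/(1 - 0.8868^6)
= 0.2204

0.2204


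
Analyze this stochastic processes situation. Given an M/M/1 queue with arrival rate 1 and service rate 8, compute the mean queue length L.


rho = 1/8 = 0.1250
L = rho/(1-rho)
= 0.1250/0.8750
= 0.1429

0.1429


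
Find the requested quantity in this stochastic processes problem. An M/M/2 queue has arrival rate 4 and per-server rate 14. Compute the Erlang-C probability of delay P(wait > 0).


a = lambda/mu = 0.2857
rho = a/c = 0.1429
Erlang-C formula applied:
C(c,a) = 0.0357

0.0357


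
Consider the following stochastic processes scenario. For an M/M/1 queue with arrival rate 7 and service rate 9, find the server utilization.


rho = lambda/mu
= 7/9
= 0.7778

0.7778


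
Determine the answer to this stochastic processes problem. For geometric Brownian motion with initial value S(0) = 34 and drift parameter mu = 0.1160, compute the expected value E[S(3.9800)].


E[S(t)] = S(0) * exp(mu * t)
= 34 * exp(0.1160 * 3.9800)
= 34 * 1.5867
= 53.9491

53.9491


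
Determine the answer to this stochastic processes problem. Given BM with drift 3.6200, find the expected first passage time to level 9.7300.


Expected first passage time = a/mu
= 9.7300/3.6200
= 2.6878

2.6878


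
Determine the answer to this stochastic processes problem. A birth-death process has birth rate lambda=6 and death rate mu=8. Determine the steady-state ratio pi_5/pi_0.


For birth-death process, pi_n/pi_0 = (lambda/mu)^n
= (6/8)^5
= 0.2373

0.2373


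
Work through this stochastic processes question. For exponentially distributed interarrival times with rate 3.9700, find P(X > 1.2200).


P(X > t) = exp(-lambda * t)
= exp(-3.9700 * 1.2200)
= exp(-4.8434) = 0.0079

0.0079


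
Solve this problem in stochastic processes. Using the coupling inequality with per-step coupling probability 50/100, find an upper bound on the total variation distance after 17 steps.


TV distance bound <= (1-delta)^n
= (1 - 0.5000)^17
= 0.5000^17
= 7.6294e-06

7.6294e-06


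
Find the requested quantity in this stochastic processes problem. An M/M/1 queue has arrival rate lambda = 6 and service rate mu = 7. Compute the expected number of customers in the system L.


rho = 6/7 = 0.8571
L = rho/(1-rho)
= 0.8571/0.1429
= 6.0000

6.0000


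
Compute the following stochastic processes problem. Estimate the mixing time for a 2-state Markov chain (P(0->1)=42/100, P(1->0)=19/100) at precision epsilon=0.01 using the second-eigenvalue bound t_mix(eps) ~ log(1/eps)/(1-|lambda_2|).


lambda_2 = |1 - p01 - p10| = |1 - 0.4200 - 0.1900| = 0.3900
t_mix ~ log(1/eps)/(1 - |lambda_2|)
= log(100)/(1 - 0.3900) = 4.6052/0.6100
= 7.5495

7.5495


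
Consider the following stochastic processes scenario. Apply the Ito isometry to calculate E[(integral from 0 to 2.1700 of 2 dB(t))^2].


By Ito isometry: E[(int f dB)^2] = int f^2 dt
= 2^2 * 2.1700
= 4 * 2.1700 = 8.6800

8.6800


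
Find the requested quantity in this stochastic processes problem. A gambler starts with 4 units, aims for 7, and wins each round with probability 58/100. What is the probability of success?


Gambler's ruin formula:
r = q/p = 0.4200/0.5800 = 0.7241
P(win) = (1 - r^i)/(1 - r^N)
= (1 - 0.7241^4)/(1 - 0.7241^7)
= 0.8096

0.8096


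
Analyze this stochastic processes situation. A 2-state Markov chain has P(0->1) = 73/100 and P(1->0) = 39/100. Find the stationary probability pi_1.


Stationary distribution: pi_0 = p10/(p01+p10), pi_1 = p01/(p01+p10)
p01 = 0.7300, p10 = 0.3900
pi_1 = 0.6518

0.6518


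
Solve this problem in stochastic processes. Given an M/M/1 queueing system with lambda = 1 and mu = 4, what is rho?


rho = lambda/mu
= 1/4
= 0.2500

0.2500


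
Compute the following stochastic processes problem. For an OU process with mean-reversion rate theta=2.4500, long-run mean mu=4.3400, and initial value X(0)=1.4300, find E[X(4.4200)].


E[X(t)] = mu + (X(0) - mu)*exp(-theta*t)
= 4.3400 + (1.4300 - 4.3400)*exp(-2.4500*4.4200)
= 4.3400 + -2.9100 * 1.9816e-05
= 4.3399

4.3399


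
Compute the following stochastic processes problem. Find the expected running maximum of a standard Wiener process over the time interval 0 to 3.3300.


E(max B(s)) = sqrt(2t/pi)
= sqrt(2*3.3300/pi)
= sqrt(2.1199)
= 1.4560

1.4560


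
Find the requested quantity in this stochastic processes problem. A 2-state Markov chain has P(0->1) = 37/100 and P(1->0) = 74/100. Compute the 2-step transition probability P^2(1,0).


Computing P^2 by matrix multiplication.
P = [[0.6300, 0.3700], [0.7400, 0.2600]]
After raising P to the power 2:
P^2(1,0) = 0.6586

0.6586


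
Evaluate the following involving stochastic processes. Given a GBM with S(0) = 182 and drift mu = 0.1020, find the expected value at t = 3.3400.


E[S(t)] = S(0) * exp(mu * t)
= 182 * exp(0.1020 * 3.3400)
= 182 * 1.4059
= 255.8744

255.8744


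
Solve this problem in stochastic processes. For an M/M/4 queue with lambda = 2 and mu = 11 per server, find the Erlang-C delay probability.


a = lambda/mu = 0.1818
rho = a/c = 0.0455
Erlang-C formula applied:
C(c,a) = 3.9772e-05

3.9772e-05


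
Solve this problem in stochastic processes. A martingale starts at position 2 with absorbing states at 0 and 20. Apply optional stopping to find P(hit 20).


By optional stopping theorem: E(M at tau) = M(0) = 2
P(hit 20)*20 + P(hit 0)*0 = 2
P(hit 20) = (2 - 0)/(20 - 0) = 1/10 = 0.1000

0.1000


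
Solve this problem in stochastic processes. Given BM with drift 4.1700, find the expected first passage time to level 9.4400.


Expected first passage time = a/mu
= 9.4400/4.1700
= 2.2638

2.2638


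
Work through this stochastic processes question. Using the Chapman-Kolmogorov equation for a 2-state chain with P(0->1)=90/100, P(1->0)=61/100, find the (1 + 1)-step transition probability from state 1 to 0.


P^2 = P^1 * P^1
Computing via matrix multiplication of the transition matrix.
Entry (1,0) of P^2 = 0.2989

0.2989


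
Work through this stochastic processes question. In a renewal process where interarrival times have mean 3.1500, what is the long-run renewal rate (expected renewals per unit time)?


Long-run renewal rate = 1/E(X)
= 1/3.1500
= 0.3175

0.3175


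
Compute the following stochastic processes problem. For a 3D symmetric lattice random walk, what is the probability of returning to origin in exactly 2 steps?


P(return in 2 steps) = P(reverse first step) = 1/(2d)
= 1/6
= 0.1667

0.1667


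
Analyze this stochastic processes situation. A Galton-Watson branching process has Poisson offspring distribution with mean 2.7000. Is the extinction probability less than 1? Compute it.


Since mu = 2.7000 > 1, extinction prob q < 1.
Solve s = exp(mu*(s-1)) iteratively.
q = 0.0844

0.0844


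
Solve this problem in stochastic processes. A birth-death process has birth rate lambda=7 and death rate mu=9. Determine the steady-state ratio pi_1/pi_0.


For birth-death process, pi_n/pi_0 = (lambda/mu)^n
= (7/9)^1
= 0.7778

0.7778


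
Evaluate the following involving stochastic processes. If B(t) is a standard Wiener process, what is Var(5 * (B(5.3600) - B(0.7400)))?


Var(alpha*(B(t)-B(s))) = alpha^2 * (t-s)
= 5^2 * (5.3600 - 0.7400)
= 25 * 4.6200
= 115.5000

115.5000


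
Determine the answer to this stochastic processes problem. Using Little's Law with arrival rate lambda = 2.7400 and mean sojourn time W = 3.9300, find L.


Little's Law: L = lambda * W
= 2.7400 * 3.9300
= 10.7682

10.7682


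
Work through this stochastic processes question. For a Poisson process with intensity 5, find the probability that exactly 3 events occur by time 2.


P(N(t)=k) = (lambda*t)^k * exp(-lambda*t) / k!
lambda*t = 10
= 10^3 * exp(-10) / 3!
= 1000 * 4.5400e-05 / 6
= 0.0076

0.0076


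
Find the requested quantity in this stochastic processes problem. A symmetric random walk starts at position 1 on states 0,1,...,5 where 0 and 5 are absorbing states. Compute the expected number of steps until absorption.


For symmetric RW on 0,...,N with absorbing barriers, E(i) = i*(N-i)
E(1) = 1 * 4 = 4

4


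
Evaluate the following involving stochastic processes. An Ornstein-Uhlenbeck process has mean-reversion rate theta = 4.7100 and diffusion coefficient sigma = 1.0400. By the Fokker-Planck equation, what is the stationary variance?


Stationary variance = sigma^2 / (2*theta)
= 1.0400^2 / (2*4.7100)
= 1.0816 / 9.4200
= 0.1148

0.1148


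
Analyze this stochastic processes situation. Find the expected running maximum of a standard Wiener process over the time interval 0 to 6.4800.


E(max B(s)) = sqrt(2t/pi)
= sqrt(2*6.4800/pi)
= sqrt(4.1253)
= 2.0311

2.0311


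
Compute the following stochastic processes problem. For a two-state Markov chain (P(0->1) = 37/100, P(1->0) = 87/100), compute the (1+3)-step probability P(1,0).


P^4 = P^1 * P^3
Computing via matrix multiplication of the transition matrix.
Entry (1,0) of P^4 = 0.6993

0.6993


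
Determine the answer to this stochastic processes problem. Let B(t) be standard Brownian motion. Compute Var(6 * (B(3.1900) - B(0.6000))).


Var(alpha*(B(t)-B(s))) = alpha^2 * (t-s)
= 6^2 * (3.1900 - 0.6000)
= 36 * 2.5900
= 93.2400

93.2400


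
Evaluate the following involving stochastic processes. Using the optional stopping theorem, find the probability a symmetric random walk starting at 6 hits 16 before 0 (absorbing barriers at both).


By optional stopping theorem: E(M at tau) = M(0) = 6
P(hit 16)*16 + P(hit 0)*0 = 6
P(hit 16) = (6 - 0)/(16 - 0) = 3/8 = 0.3750

0.3750


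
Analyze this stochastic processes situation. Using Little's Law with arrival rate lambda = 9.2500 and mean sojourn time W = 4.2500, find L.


Little's Law: L = lambda * W
= 9.2500 * 4.2500
= 39.3125

39.3125


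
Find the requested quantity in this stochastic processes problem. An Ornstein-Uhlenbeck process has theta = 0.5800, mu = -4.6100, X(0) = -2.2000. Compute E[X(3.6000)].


E[X(t)] = mu + (X(0) - mu)*exp(-theta*t)
= -4.6100 + (-2.2000 - -4.6100)*exp(-0.5800*3.6000)
= -4.6100 + 2.4100 * 0.1239
= -4.3113

-4.3113


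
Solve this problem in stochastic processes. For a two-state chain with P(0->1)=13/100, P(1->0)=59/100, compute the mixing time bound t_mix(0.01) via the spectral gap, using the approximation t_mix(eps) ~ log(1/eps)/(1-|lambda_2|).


lambda_2 = |1 - p01 - p10| = |1 - 0.1300 - 0.5900| = 0.2800
t_mix ~ log(1/eps)/(1 - |lambda_2|)
= log(100)/(1 - 0.2800) = 4.6052/0.7200
= 6.3961

6.3961


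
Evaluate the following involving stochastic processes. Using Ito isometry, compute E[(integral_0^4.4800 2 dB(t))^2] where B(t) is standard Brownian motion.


By Ito isometry: E[(int f dB)^2] = int f^2 dt
= 2^2 * 4.4800
= 4 * 4.4800 = 17.9200

17.9200


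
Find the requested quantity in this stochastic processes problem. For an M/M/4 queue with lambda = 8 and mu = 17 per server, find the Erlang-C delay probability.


a = lambda/mu = 0.4706
rho = a/c = 0.1176
Erlang-C formula applied:
C(c,a) = 0.0014

0.0014


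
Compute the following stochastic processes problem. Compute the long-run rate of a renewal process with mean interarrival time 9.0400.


Long-run renewal rate = 1/E(X)
= 1/9.0400
= 0.1106

0.1106


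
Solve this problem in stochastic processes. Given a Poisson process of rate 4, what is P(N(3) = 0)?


P(N(t)=k) = (lambda*t)^k * exp(-lambda*t) / k!
lambda*t = 12
= 12^0 * exp(-12) / 0!
= 1 * 6.1442e-06 / 1
= 6.1442e-06

6.1442e-06


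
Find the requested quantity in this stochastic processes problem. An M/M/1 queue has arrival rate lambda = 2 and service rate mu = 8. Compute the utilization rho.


rho = lambda/mu
= 2/8
= 0.2500

0.2500


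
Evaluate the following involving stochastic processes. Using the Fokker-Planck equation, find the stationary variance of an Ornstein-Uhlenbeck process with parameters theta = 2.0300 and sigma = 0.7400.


Stationary variance = sigma^2 / (2*theta)
= 0.7400^2 / (2*2.0300)
= 0.5476 / 4.0600
= 0.1349

0.1349


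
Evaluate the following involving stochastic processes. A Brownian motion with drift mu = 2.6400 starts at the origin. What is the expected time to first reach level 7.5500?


Expected first passage time = a/mu
= 7.5500/2.6400
= 2.8598

2.8598


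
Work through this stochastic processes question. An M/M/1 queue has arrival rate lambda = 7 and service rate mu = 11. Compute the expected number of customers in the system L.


rho = 7/11 = 0.6364
L = rho/(1-rho)
= 0.6364/0.3636
= 1.7500

1.7500


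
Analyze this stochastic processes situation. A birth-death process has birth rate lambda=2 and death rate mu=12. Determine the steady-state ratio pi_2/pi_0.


For birth-death process, pi_n/pi_0 = (lambda/mu)^n
= (2/12)^2
= 0.0278

0.0278


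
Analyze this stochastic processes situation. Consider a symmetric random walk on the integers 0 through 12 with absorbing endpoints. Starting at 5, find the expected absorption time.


For symmetric RW on 0,...,N with absorbing barriers, E(i) = i*(N-i)
E(5) = 5 * 7 = 35

35


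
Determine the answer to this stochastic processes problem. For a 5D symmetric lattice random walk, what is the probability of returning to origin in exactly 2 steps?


P(return in 2 steps) = P(reverse first step) = 1/(2d)
= 1/10
= 0.1000

0.1000


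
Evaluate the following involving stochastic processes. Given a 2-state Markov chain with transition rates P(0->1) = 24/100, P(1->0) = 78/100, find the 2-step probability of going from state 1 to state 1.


Computing P^2 by matrix multiplication.
P = [[0.7600, 0.2400], [0.7800, 0.2200]]
After raising P to the power 2:
P^2(1,1) = 0.2356

0.2356


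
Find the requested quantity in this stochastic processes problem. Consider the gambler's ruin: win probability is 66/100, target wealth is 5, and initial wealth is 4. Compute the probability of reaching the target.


Gambler's ruin formula:
r = q/p = 0.3400/0.6600 = 0.5152
P(win) = (1 - r^i)/(1 - r^N)
= (1 - 0.5152^4)/(1 - 0.5152^5)
= 0.9646

0.9646


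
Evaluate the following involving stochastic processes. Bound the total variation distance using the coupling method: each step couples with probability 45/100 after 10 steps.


TV distance bound <= (1-delta)^n
= (1 - 0.4500)^10
= 0.5500^10
= 0.0025

0.0025


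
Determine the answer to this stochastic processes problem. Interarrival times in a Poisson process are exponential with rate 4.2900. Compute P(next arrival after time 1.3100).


P(X > t) = exp(-lambda * t)
= exp(-4.2900 * 1.3100)
= exp(-5.6199) = 0.0036

0.0036


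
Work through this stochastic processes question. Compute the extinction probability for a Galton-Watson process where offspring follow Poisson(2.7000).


Since mu = 2.7000 > 1, extinction prob q < 1.
Solve s = exp(mu*(s-1)) iteratively.
q = 0.0844

0.0844


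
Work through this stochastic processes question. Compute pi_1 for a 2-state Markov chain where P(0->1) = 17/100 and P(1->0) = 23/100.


Stationary distribution: pi_0 = p10/(p01+p10), pi_1 = p01/(p01+p10)
p01 = 0.1700, p10 = 0.2300
pi_1 = 0.4250

0.4250


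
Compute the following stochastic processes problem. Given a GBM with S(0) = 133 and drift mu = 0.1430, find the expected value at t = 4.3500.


E[S(t)] = S(0) * exp(mu * t)
= 133 * exp(0.1430 * 4.3500)
= 133 * 1.8627
= 247.7448

247.7448


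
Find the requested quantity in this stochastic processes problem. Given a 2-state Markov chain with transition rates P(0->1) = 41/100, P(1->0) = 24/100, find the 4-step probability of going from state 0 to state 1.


Computing P^4 by matrix multiplication.
P = [[0.5900, 0.4100], [0.2400, 0.7600]]
After raising P to the power 4:
P^4(0,1) = 0.6213

0.6213


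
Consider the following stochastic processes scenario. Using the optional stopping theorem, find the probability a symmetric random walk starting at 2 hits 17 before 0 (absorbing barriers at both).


By optional stopping theorem: E(M at tau) = M(0) = 2
P(hit 17)*17 + P(hit 0)*0 = 2
P(hit 17) = (2 - 0)/(17 - 0) = 2/17 = 0.1176

0.1176


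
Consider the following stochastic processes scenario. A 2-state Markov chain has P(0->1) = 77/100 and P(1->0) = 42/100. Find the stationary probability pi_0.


Stationary distribution: pi_0 = p10/(p01+p10), pi_1 = p01/(p01+p10)
p01 = 0.7700, p10 = 0.4200
pi_0 = 0.3529

0.3529


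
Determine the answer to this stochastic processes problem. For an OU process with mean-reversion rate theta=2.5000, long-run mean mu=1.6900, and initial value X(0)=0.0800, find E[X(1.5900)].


E[X(t)] = mu + (X(0) - mu)*exp(-theta*t)
= 1.6900 + (0.0800 - 1.6900)*exp(-2.5000*1.5900)
= 1.6900 + -1.6100 * 0.0188
= 1.6598

1.6598


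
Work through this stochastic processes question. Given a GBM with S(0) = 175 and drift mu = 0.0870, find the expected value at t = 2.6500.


E[S(t)] = S(0) * exp(mu * t)
= 175 * exp(0.0870 * 2.6500)
= 175 * 1.2593
= 220.3762

220.3762


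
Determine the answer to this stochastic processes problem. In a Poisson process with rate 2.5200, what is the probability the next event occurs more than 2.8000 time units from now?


P(X > t) = exp(-lambda * t)
= exp(-2.5200 * 2.8000)
= exp(-7.0560) = 8.6222e-04

8.6222e-04


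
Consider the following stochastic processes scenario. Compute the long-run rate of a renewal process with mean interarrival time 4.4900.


Long-run renewal rate = 1/E(X)
= 1/4.4900
= 0.2227

0.2227


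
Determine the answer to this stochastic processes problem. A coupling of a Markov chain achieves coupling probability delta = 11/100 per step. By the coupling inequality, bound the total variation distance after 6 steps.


TV distance bound <= (1-delta)^n
= (1 - 0.1100)^6
= 0.8900^6
= 0.4970

0.4970


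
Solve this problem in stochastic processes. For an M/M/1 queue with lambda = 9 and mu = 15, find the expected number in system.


rho = 9/15 = 0.6000
L = rho/(1-rho)
= 0.6000/0.4000
= 1.5000

1.5000


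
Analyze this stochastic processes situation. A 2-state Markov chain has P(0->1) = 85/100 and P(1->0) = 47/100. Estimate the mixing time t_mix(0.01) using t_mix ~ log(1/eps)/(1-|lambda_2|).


lambda_2 = |1 - p01 - p10| = |1 - 0.8500 - 0.4700| = 0.3200
t_mix ~ log(1/eps)/(1 - |lambda_2|)
= log(100)/(1 - 0.3200) = 4.6052/0.6800
= 6.7723

6.7723


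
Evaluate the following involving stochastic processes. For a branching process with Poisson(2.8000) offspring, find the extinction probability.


Since mu = 2.8000 > 1, extinction prob q < 1.
Solve s = exp(mu*(s-1)) iteratively.
q = 0.0750

0.0750


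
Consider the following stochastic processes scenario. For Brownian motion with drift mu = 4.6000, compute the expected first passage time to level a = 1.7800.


Expected first passage time = a/mu
= 1.7800/4.6000
= 0.3870

0.3870


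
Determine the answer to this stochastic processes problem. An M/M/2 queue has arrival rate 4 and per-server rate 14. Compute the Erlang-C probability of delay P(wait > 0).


a = lambda/mu = 0.2857
rho = a/c = 0.1429
Erlang-C formula applied:
C(c,a) = 0.0357

0.0357


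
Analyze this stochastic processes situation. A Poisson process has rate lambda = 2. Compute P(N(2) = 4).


P(N(t)=k) = (lambda*t)^k * exp(-lambda*t) / k!
lambda*t = 4
= 4^4 * exp(-4) / 4!
= 256 * 0.0183 / 24
= 0.1954

0.1954


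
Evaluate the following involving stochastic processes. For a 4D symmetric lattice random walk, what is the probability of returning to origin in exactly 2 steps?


P(return in 2 steps) = P(reverse first step) = 1/(2d)
= 1/8
= 0.1250

0.1250


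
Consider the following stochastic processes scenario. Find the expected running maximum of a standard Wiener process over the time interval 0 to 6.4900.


E(max B(s)) = sqrt(2t/pi)
= sqrt(2*6.4900/pi)
= sqrt(4.1317)
= 2.0326

2.0326


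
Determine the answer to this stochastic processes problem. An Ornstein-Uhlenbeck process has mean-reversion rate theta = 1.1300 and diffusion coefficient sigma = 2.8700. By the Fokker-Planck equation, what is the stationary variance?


Stationary variance = sigma^2 / (2*theta)
= 2.8700^2 / (2*1.1300)
= 8.2369 / 2.2600
= 3.6446

3.6446


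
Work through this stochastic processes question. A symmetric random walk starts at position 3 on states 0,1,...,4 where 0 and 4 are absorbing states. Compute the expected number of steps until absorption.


For symmetric RW on 0,...,N with absorbing barriers, E(i) = i*(N-i)
E(3) = 3 * 1 = 3

3


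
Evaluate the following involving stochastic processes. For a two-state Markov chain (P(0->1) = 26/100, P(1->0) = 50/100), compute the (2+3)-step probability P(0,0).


P^5 = P^2 * P^3
Computing via matrix multiplication of the transition matrix.
Entry (0,0) of P^5 = 0.6582

0.6582


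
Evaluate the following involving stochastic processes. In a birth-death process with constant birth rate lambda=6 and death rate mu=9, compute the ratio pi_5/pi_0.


For birth-death process, pi_n/pi_0 = (lambda/mu)^n
= (6/9)^5
= 0.1317

0.1317
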